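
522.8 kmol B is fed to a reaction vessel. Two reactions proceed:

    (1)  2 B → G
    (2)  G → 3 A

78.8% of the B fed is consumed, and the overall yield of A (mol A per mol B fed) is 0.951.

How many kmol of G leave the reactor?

40.3 kmol

Conversion of B: B consumed = 2ξ₁ = 0.788 × 522.8 → ξ₁ = 206 kmol.
Yield of A: 3ξ₂ / 522.8 = 0.951 → ξ₂ = 165.7 kmol.
Outlet amounts (n = n₀ + Σ ν·ξ):
  B: 522.8 − 2(206) = 110.8
  G: 0 + 1(206) − 1(165.7) = 40.26
  A: 0 + 3(165.7) = 497.2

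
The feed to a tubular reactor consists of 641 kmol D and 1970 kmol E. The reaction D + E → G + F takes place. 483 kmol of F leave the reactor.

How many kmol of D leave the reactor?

For F: n = n₀ + 1ξ → 483 = 0 + 1ξ, giving ξ = 483 kmol.
Outlet amounts (n = n₀ + ν ξ):
  D: 641 − 1(483) = 158
  E: 1970 − 1(483) = 1487
  G: 0 + 1(483) = 483
  F: 0 + 1(483) = 483

158 kmol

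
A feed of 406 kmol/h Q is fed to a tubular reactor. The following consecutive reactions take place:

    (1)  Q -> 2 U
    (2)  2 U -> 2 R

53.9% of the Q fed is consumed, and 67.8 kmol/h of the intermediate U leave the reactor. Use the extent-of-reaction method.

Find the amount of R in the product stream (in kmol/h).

370 kmol/h

Conversion of Q: Q consumed = 1ξ₁ = 0.539 × 406 → ξ₁ = 218.8 kmol/h.
U balance: n_U = 0 + 2ξ₁ − 2ξ₂ = 67.8 → ξ₂ = (2·218.8 − 67.8)/2 = 184.9 kmol/h.
Outlet amounts (n = n₀ + Σ ν·ξ):
  Q: 406 − 1(218.8) = 187.2
  U: 0 + 2(218.8) − 2(184.9) = 67.8
  R: 0 + 2(184.9) = 369.9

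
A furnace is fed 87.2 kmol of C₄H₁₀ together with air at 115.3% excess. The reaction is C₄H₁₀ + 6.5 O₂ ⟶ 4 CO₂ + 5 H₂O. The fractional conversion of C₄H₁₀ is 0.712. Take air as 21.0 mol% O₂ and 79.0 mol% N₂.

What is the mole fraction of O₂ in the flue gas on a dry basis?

0.144

Stoichiometric O₂ = 6.5 × 87.2 = 566.8 kmol; O₂ fed = 566.8 × 2.153 = 1220 kmol.
N₂ fed = 1220 × 79/21 = 4591 kmol.
Fuel reacted = 0.712 × 87.2 → ξ = 62.09 kmol.
Outlet (n = n₀ + ν ξ):
  C₄H₁₀: 87.2 − 1(62.09) = 25.11
  O₂: 1220 − 6.5(62.09) = 816.8
  N₂: 4591 (inert)
  CO₂: 0 + 4(62.09) = 248.3
  H₂O: 0 + 5(62.09) = 310.4
Dry total = 5681 kmol; y_O₂ (dry) = 816.8 / 5681 = 0.1438.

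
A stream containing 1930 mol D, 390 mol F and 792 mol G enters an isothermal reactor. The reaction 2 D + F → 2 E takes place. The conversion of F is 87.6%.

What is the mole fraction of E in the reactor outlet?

F reacted = 0.876 × 390 = 341.6 mol; ν_F = −1, so ξ = 341.6/1 = 341.6 mol.
Outlet amounts (n = n₀ + ν ξ):
  D: 1930 − 2(341.6) = 1247
  F: 390 − 1(341.6) = 48.36
  E: 0 + 2(341.6) = 683.3
  G: 792 (inert)
Total out = 2770 mol; y_E = 683.3 / 2770 = 0.2466.

0.247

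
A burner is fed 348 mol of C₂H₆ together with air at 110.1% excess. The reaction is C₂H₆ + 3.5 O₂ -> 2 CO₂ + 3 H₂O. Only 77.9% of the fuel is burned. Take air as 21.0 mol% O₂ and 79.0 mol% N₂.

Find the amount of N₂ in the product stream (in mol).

Stoichiometric O₂ = 3.5 × 348 = 1218 mol; O₂ fed = 1218 × 2.101 = 2559 mol.
N₂ fed = 2559 × 79/21 = 9627 mol.
Fuel reacted = 0.779 × 348 → ξ = 271.1 mol.
Outlet (n = n₀ + ν ξ):
  C₂H₆: 348 − 1(271.1) = 76.91
  O₂: 2559 − 3.5(271.1) = 1610
  N₂: 9627 (inert)
  CO₂: 0 + 2(271.1) = 542.2
  H₂O: 0 + 3(271.1) = 813.3

9630 mol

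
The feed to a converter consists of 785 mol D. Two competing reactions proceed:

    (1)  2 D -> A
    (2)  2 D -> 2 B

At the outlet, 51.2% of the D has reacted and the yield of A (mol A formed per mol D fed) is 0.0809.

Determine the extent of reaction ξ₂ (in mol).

Yield of A: 1ξ₁ / 785 = 0.0809 → ξ₁ = 63.51 mol.
Conversion of D: 2ξ₁ + 2ξ₂ = 0.512 × 785 = 401.9 → ξ₂ = 137.5 mol.
Outlet amounts (n = n₀ + Σ ν·ξ):
  D: 785 − 2(63.51) − 2(137.5) = 383.1
  A: 0 + 1(63.51) = 63.51
  B: 0 + 2(137.5) = 274.9

ξ₂ = 137 mol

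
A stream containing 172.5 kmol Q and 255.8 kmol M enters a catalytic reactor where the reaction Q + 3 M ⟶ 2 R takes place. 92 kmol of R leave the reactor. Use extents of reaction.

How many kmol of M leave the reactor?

118 kmol

For R: n = n₀ + 2ξ → 92 = 0 + 2ξ, giving ξ = 46 kmol.
Outlet amounts (n = n₀ + ν ξ):
  Q: 172.5 − 1(46) = 126.5
  M: 255.8 − 3(46) = 117.8
  R: 0 + 2(46) = 92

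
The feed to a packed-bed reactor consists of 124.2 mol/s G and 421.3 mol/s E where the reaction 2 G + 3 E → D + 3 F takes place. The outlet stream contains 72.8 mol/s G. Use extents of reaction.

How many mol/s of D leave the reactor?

25.7 mol/s

For G: n = n₀ − 2ξ → 72.8 = 124.2 − 2ξ, giving ξ = 25.7 mol/s.
Outlet amounts (n = n₀ + ν ξ):
  G: 124.2 − 2(25.7) = 72.8
  E: 421.3 − 3(25.7) = 344.2
  D: 0 + 1(25.7) = 25.7
  F: 0 + 3(25.7) = 77.1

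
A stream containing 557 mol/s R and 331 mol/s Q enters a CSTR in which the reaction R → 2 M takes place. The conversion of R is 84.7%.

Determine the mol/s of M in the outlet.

944 mol/s

R reacted = 0.847 × 557 = 471.8 mol/s; ν_R = −1, so ξ = 471.8/1 = 471.8 mol/s.
Outlet amounts (n = n₀ + ν ξ):
  R: 557 − 1(471.8) = 85.22
  M: 0 + 2(471.8) = 943.6
  Q: 331 (inert)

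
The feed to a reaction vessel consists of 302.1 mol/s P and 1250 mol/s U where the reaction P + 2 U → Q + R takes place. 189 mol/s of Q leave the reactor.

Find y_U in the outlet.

0.64

For Q: n = n₀ + 1ξ → 189 = 0 + 1ξ, giving ξ = 189 mol/s.
Outlet amounts (n = n₀ + ν ξ):
  P: 302.1 − 1(189) = 113.1
  U: 1250 − 2(189) = 872
  Q: 0 + 1(189) = 189
  R: 0 + 1(189) = 189
Total out = 1363 mol/s; y_U = 872 / 1363 = 0.6397.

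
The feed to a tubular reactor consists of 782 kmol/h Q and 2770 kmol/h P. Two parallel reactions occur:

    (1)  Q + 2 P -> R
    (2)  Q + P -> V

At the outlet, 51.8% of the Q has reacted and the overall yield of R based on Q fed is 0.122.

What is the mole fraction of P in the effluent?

0.744

Yield of R: 1ξ₁ / 782 = 0.122 → ξ₁ = 95.4 kmol/h.
Conversion of Q: 1ξ₁ + 1ξ₂ = 0.518 × 782 = 405.1 → ξ₂ = 309.7 kmol/h.
Outlet amounts (n = n₀ + Σ ν·ξ):
  Q: 782 − 1(95.4) − 1(309.7) = 376.9
  P: 2770 − 2(95.4) − 1(309.7) = 2270
  R: 0 + 1(95.4) = 95.4
  V: 0 + 1(309.7) = 309.7
Total out = 3052 kmol/h; y_P = 2270 / 3052 = 0.7437.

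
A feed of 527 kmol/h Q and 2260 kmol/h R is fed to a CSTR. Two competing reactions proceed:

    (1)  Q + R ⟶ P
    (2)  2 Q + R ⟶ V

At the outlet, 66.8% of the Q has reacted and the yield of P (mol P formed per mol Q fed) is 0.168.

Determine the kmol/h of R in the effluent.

Yield of P: 1ξ₁ / 527 = 0.168 → ξ₁ = 88.54 kmol/h.
Conversion of Q: 1ξ₁ + 2ξ₂ = 0.668 × 527 = 352 → ξ₂ = 131.8 kmol/h.
Outlet amounts (n = n₀ + Σ ν·ξ):
  Q: 527 − 1(88.54) − 2(131.8) = 175
  R: 2260 − 1(88.54) − 1(131.8) = 2040
  P: 0 + 1(88.54) = 88.54
  V: 0 + 1(131.8) = 131.8

2040 kmol/h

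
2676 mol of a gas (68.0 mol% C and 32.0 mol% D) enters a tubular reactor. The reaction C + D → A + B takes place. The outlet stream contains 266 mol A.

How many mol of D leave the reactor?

For A: n = n₀ + 1ξ → 266 = 0 + 1ξ, giving ξ = 266 mol.
Outlet amounts (n = n₀ + ν ξ):
  C: 1820 − 1(266) = 1554
  D: 856.3 − 1(266) = 590.3
  A: 0 + 1(266) = 266
  B: 0 + 1(266) = 266

590 mol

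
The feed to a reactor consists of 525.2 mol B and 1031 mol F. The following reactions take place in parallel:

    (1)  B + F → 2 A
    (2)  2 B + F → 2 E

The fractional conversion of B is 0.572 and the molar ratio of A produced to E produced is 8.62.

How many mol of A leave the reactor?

Conversion of B: B consumed = 0.572 × 525.2 = 300.4 mol = 1ξ₁ + 2ξ₂.
Selectivity: 2ξ₁ / (2ξ₂) = 8.62 → ξ₁ = 8.62 ξ₂.
Substitute: (1·8.62 + 2) ξ₂ = 300.4 → ξ₂ = 28.29 mol, ξ₁ = 243.8 mol.
Outlet amounts (n = n₀ + Σ ν·ξ):
  B: 525.2 − 1(243.8) − 2(28.29) = 224.8
  F: 1031 − 1(243.8) − 1(28.29) = 758.9
  A: 0 + 2(243.8) = 487.7
  E: 0 + 2(28.29) = 56.58

488 mol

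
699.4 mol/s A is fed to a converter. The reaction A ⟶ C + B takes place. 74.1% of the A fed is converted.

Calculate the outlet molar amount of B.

A reacted = 0.741 × 699.4 = 518.3 mol/s; ν_A = −1, so ξ = 518.3/1 = 518.3 mol/s.
Outlet amounts (n = n₀ + ν ξ):
  A: 699.4 − 1(518.3) = 181.1
  C: 0 + 1(518.3) = 518.3
  B: 0 + 1(518.3) = 518.3

518 mol/s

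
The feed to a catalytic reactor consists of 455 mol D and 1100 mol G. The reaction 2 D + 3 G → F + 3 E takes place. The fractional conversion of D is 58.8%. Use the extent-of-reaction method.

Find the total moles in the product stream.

1420 mol

D reacted = 0.588 × 455 = 267.5 mol; ν_D = −2, so ξ = 267.5/2 = 133.8 mol.
Outlet amounts (n = n₀ + ν ξ):
  D: 455 − 2(133.8) = 187.5
  G: 1100 − 3(133.8) = 698.7
  F: 0 + 1(133.8) = 133.8
  E: 0 + 3(133.8) = 401.3
Total out = 187.5 + 698.7 + 133.8 + 401.3 = 1421 mol.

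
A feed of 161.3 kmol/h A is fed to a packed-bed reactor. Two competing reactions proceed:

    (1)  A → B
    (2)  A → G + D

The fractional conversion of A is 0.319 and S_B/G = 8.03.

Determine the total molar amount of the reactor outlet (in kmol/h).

167 kmol/h

Conversion of A: A consumed = 0.319 × 161.3 = 51.45 kmol/h = 1ξ₁ + 1ξ₂.
Selectivity: 1ξ₁ / (1ξ₂) = 8.03 → ξ₁ = 8.03 ξ₂.
Substitute: (1·8.03 + 1) ξ₂ = 51.45 → ξ₂ = 5.698 kmol/h, ξ₁ = 45.76 kmol/h.
Outlet amounts (n = n₀ + Σ ν·ξ):
  A: 161.3 − 1(45.76) − 1(5.698) = 109.8
  B: 0 + 1(45.76) = 45.76
  G: 0 + 1(5.698) = 5.698
  D: 0 + 1(5.698) = 5.698
Total out = 109.8 + 45.76 + 5.698 + 5.698 = 167 kmol/h.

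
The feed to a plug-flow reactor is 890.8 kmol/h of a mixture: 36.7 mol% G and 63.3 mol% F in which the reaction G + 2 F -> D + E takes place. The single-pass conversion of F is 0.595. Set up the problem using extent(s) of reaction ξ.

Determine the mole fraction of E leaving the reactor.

0.232

F reacted = 0.595 × 563.9 = 335.5 kmol/h; ν_F = −2, so ξ = 335.5/2 = 167.8 kmol/h.
Outlet amounts (n = n₀ + ν ξ):
  G: 326.9 − 1(167.8) = 159.2
  F: 563.9 − 2(167.8) = 228.4
  D: 0 + 1(167.8) = 167.8
  E: 0 + 1(167.8) = 167.8
Total out = 723 kmol/h; y_E = 167.8 / 723 = 0.232.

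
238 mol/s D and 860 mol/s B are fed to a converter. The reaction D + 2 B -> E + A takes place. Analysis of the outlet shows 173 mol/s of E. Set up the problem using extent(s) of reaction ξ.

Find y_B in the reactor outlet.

For E: n = n₀ + 1ξ → 173 = 0 + 1ξ, giving ξ = 173 mol/s.
Outlet amounts (n = n₀ + ν ξ):
  D: 238 − 1(173) = 65
  B: 860 − 2(173) = 514
  E: 0 + 1(173) = 173
  A: 0 + 1(173) = 173
Total out = 925 mol/s; y_B = 514 / 925 = 0.5557.

0.556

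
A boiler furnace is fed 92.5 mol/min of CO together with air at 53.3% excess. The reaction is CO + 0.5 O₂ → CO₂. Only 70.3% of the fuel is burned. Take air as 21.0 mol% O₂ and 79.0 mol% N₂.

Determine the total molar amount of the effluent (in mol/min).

Stoichiometric O₂ = 0.5 × 92.5 = 46.25 mol/min; O₂ fed = 46.25 × 1.533 = 70.9 mol/min.
N₂ fed = 70.9 × 79/21 = 266.7 mol/min.
Fuel reacted = 0.703 × 92.5 → ξ = 65.03 mol/min.
Outlet (n = n₀ + ν ξ):
  CO: 92.5 − 1(65.03) = 27.47
  O₂: 70.9 − 0.5(65.03) = 38.39
  N₂: 266.7 (inert)
  CO₂: 0 + 1(65.03) = 65.03
Total out = 27.47 + 38.39 + 266.7 + 65.03 = 397.6 mol/min.

398 mol/min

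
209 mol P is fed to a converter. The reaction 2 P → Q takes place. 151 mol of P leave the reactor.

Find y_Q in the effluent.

For P: n = n₀ − 2ξ → 151 = 209 − 2ξ, giving ξ = 29 mol.
Outlet amounts (n = n₀ + ν ξ):
  P: 209 − 2(29) = 151
  Q: 0 + 1(29) = 29
Total out = 180 mol; y_Q = 29 / 180 = 0.1611.

0.161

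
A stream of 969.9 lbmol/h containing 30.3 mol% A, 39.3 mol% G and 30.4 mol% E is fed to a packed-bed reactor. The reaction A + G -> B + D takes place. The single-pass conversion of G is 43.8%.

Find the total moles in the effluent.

G reacted = 0.438 × 381.2 = 167 lbmol/h; ν_G = −1, so ξ = 167/1 = 167 lbmol/h.
Outlet amounts (n = n₀ + ν ξ):
  A: 293.9 − 1(167) = 126.9
  G: 381.2 − 1(167) = 214.2
  B: 0 + 1(167) = 167
  D: 0 + 1(167) = 167
  E: 294.8 (inert)
Total out = 126.9 + 214.2 + 167 + 167 + 294.8 = 969.9 lbmol/h.

970 lbmol/h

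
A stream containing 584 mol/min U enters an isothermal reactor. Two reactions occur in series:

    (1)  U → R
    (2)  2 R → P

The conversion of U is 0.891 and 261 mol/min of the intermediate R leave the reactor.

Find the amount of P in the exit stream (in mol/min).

Conversion of U: U consumed = 1ξ₁ = 0.891 × 584 → ξ₁ = 520.3 mol/min.
R balance: n_R = 0 + 1ξ₁ − 2ξ₂ = 261 → ξ₂ = (1·520.3 − 261)/2 = 129.7 mol/min.
Outlet amounts (n = n₀ + Σ ν·ξ):
  U: 584 − 1(520.3) = 63.66
  R: 0 + 1(520.3) − 2(129.7) = 261
  P: 0 + 1(129.7) = 129.7

130 mol/min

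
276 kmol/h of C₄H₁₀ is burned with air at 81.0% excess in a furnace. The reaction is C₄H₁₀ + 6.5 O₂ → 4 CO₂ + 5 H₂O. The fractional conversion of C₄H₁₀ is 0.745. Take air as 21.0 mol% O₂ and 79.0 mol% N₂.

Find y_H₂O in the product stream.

0.0641

Stoichiometric O₂ = 6.5 × 276 = 1794 kmol/h; O₂ fed = 1794 × 1.810 = 3247 kmol/h.
N₂ fed = 3247 × 79/21 = 12220 kmol/h.
Fuel reacted = 0.745 × 276 → ξ = 205.6 kmol/h.
Outlet (n = n₀ + ν ξ):
  C₄H₁₀: 276 − 1(205.6) = 70.38
  O₂: 3247 − 6.5(205.6) = 1911
  N₂: 12220 (inert)
  CO₂: 0 + 4(205.6) = 822.5
  H₂O: 0 + 5(205.6) = 1028
Total out = 16050 kmol/h; y_H₂O = 1028 / 16050 = 0.06407.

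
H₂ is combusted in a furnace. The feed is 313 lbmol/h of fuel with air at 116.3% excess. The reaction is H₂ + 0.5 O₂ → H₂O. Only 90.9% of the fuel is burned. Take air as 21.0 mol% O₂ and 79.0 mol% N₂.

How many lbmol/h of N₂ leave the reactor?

1270 lbmol/h

Stoichiometric O₂ = 0.5 × 313 = 156.5 lbmol/h; O₂ fed = 156.5 × 2.163 = 338.5 lbmol/h.
N₂ fed = 338.5 × 79/21 = 1273 lbmol/h.
Fuel reacted = 0.909 × 313 → ξ = 284.5 lbmol/h.
Outlet (n = n₀ + ν ξ):
  H₂: 313 − 1(284.5) = 28.48
  O₂: 338.5 − 0.5(284.5) = 196.3
  N₂: 1273 (inert)
  H₂O: 0 + 1(284.5) = 284.5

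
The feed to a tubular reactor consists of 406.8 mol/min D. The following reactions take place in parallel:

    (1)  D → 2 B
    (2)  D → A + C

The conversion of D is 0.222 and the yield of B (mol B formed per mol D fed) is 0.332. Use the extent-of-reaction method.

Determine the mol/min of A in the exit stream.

22.8 mol/min

Yield of B: 2ξ₁ / 406.8 = 0.332 → ξ₁ = 67.53 mol/min.
Conversion of D: 1ξ₁ + 1ξ₂ = 0.222 × 406.8 = 90.31 → ξ₂ = 22.78 mol/min.
Outlet amounts (n = n₀ + Σ ν·ξ):
  D: 406.8 − 1(67.53) − 1(22.78) = 316.5
  B: 0 + 2(67.53) = 135.1
  A: 0 + 1(22.78) = 22.78
  C: 0 + 1(22.78) = 22.78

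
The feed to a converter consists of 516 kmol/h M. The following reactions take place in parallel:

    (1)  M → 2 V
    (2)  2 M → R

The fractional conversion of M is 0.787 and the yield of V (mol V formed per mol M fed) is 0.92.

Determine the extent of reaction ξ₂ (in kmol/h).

ξ₂ = 84.4 kmol/h

Yield of V: 2ξ₁ / 516 = 0.92 → ξ₁ = 237.4 kmol/h.
Conversion of M: 1ξ₁ + 2ξ₂ = 0.787 × 516 = 406.1 → ξ₂ = 84.37 kmol/h.
Outlet amounts (n = n₀ + Σ ν·ξ):
  M: 516 − 1(237.4) − 2(84.37) = 109.9
  V: 0 + 2(237.4) = 474.7
  R: 0 + 1(84.37) = 84.37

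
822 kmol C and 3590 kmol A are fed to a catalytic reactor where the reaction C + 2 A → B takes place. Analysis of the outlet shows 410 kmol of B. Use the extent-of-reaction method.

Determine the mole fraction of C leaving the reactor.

0.115

For B: n = n₀ + 1ξ → 410 = 0 + 1ξ, giving ξ = 410 kmol.
Outlet amounts (n = n₀ + ν ξ):
  C: 822 − 1(410) = 412
  A: 3590 − 2(410) = 2770
  B: 0 + 1(410) = 410
Total out = 3592 kmol; y_C = 412 / 3592 = 0.1147.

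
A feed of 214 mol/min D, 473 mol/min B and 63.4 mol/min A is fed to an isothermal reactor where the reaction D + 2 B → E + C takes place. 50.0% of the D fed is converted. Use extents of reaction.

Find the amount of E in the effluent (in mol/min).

D reacted = 0.5 × 214 = 107 mol/min; ν_D = −1, so ξ = 107/1 = 107 mol/min.
Outlet amounts (n = n₀ + ν ξ):
  D: 214 − 1(107) = 107
  B: 473 − 2(107) = 259
  E: 0 + 1(107) = 107
  C: 0 + 1(107) = 107
  A: 63.4 (inert)

107 mol/min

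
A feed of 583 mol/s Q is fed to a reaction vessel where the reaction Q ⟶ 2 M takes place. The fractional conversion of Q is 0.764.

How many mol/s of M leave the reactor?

Q reacted = 0.764 × 583 = 445.4 mol/s; ν_Q = −1, so ξ = 445.4/1 = 445.4 mol/s.
Outlet amounts (n = n₀ + ν ξ):
  Q: 583 − 1(445.4) = 137.6
  M: 0 + 2(445.4) = 890.8

891 mol/s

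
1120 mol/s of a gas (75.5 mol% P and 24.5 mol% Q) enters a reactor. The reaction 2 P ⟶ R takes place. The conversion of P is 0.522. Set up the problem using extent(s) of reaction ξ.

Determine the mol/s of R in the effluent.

P reacted = 0.522 × 845.6 = 441.4 mol/s; ν_P = −2, so ξ = 441.4/2 = 220.7 mol/s.
Outlet amounts (n = n₀ + ν ξ):
  P: 845.6 − 2(220.7) = 404.2
  R: 0 + 1(220.7) = 220.7
  Q: 274.4 (inert)

221 mol/s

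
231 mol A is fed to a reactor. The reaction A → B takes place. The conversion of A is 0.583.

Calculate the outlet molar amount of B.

135 mol

A reacted = 0.583 × 231 = 134.7 mol; ν_A = −1, so ξ = 134.7/1 = 134.7 mol.
Outlet amounts (n = n₀ + ν ξ):
  A: 231 − 1(134.7) = 96.33
  B: 0 + 1(134.7) = 134.7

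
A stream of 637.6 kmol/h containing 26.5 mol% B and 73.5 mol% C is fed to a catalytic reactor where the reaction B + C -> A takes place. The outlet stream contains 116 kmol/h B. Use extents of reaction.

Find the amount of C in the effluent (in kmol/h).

416 kmol/h

For B: n = n₀ − 1ξ → 116 = 169 − 1ξ, giving ξ = 52.96 kmol/h.
Outlet amounts (n = n₀ + ν ξ):
  B: 169 − 1(52.96) = 116
  C: 468.6 − 1(52.96) = 415.7
  A: 0 + 1(52.96) = 52.96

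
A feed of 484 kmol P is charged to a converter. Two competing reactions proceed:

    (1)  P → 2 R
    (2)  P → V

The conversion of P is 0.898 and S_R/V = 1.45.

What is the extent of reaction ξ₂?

Conversion of P: P consumed = 0.898 × 484 = 434.6 kmol = 1ξ₁ + 1ξ₂.
Selectivity: 2ξ₁ / (1ξ₂) = 1.45 → ξ₁ = 0.725 ξ₂.
Substitute: (1·0.725 + 1) ξ₂ = 434.6 → ξ₂ = 252 kmol, ξ₁ = 182.7 kmol.
Outlet amounts (n = n₀ + Σ ν·ξ):
  P: 484 − 1(182.7) − 1(252) = 49.37
  R: 0 + 2(182.7) = 365.3
  V: 0 + 1(252) = 252

ξ₂ = 252 kmol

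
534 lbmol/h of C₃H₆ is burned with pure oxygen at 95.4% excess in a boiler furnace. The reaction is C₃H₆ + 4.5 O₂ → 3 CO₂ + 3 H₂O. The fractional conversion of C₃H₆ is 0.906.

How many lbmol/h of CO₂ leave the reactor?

Stoichiometric O₂ = 4.5 × 534 = 2403 lbmol/h; O₂ fed = 2403 × 1.954 = 4695 lbmol/h.
Fuel reacted = 0.906 × 534 → ξ = 483.8 lbmol/h.
Outlet (n = n₀ + ν ξ):
  C₃H₆: 534 − 1(483.8) = 50.2
  O₂: 4695 − 4.5(483.8) = 2518
  CO₂: 0 + 3(483.8) = 1451
  H₂O: 0 + 3(483.8) = 1451

1450 lbmol/h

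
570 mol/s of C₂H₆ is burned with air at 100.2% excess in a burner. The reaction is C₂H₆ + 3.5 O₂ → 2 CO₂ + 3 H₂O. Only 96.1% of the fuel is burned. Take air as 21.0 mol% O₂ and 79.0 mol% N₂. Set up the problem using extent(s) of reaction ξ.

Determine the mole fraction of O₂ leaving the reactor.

Stoichiometric O₂ = 3.5 × 570 = 1995 mol/s; O₂ fed = 1995 × 2.002 = 3994 mol/s.
N₂ fed = 3994 × 79/21 = 15030 mol/s.
Fuel reacted = 0.961 × 570 → ξ = 547.8 mol/s.
Outlet (n = n₀ + ν ξ):
  C₂H₆: 570 − 1(547.8) = 22.23
  O₂: 3994 − 3.5(547.8) = 2077
  N₂: 15030 (inert)
  CO₂: 0 + 2(547.8) = 1096
  H₂O: 0 + 3(547.8) = 1643
Total out = 19860 mol/s; y_O₂ = 2077 / 19860 = 0.1046.

0.105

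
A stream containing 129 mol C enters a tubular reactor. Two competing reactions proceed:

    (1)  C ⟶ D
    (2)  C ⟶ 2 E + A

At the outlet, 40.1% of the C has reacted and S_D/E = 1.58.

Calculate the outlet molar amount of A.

Conversion of C: C consumed = 0.401 × 129 = 51.73 mol = 1ξ₁ + 1ξ₂.
Selectivity: 1ξ₁ / (2ξ₂) = 1.58 → ξ₁ = 3.16 ξ₂.
Substitute: (1·3.16 + 1) ξ₂ = 51.73 → ξ₂ = 12.43 mol, ξ₁ = 39.29 mol.
Outlet amounts (n = n₀ + Σ ν·ξ):
  C: 129 − 1(39.29) − 1(12.43) = 77.27
  D: 0 + 1(39.29) = 39.29
  E: 0 + 2(12.43) = 24.87
  A: 0 + 1(12.43) = 12.43

12.4 mol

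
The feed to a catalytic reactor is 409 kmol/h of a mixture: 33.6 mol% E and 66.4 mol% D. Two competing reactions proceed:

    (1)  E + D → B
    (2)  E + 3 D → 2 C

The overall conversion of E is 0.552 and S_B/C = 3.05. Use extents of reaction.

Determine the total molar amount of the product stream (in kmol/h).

Conversion of E: E consumed = 0.552 × 137.4 = 75.86 kmol/h = 1ξ₁ + 1ξ₂.
Selectivity: 1ξ₁ / (2ξ₂) = 3.05 → ξ₁ = 6.1 ξ₂.
Substitute: (1·6.1 + 1) ξ₂ = 75.86 → ξ₂ = 10.68 kmol/h, ξ₁ = 65.17 kmol/h.
Outlet amounts (n = n₀ + Σ ν·ξ):
  E: 137.4 − 1(65.17) − 1(10.68) = 61.57
  D: 271.6 − 1(65.17) − 3(10.68) = 174.3
  B: 0 + 1(65.17) = 65.17
  C: 0 + 2(10.68) = 21.37
Total out = 61.57 + 174.3 + 65.17 + 21.37 = 322.5 kmol/h.

322 kmol/h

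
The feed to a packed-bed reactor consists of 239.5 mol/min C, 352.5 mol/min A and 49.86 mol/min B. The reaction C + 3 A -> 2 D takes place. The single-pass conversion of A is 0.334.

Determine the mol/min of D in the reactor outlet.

A reacted = 0.334 × 352.5 = 117.7 mol/min; ν_A = −3, so ξ = 117.7/3 = 39.25 mol/min.
Outlet amounts (n = n₀ + ν ξ):
  C: 239.5 − 1(39.25) = 200.3
  A: 352.5 − 3(39.25) = 234.8
  D: 0 + 2(39.25) = 78.49
  B: 49.86 (inert)

78.5 mol/min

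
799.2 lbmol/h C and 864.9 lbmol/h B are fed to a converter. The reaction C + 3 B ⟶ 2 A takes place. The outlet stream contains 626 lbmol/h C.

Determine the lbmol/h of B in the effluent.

For C: n = n₀ − 1ξ → 626 = 799.2 − 1ξ, giving ξ = 173.2 lbmol/h.
Outlet amounts (n = n₀ + ν ξ):
  C: 799.2 − 1(173.2) = 626
  B: 864.9 − 3(173.2) = 345.3
  A: 0 + 2(173.2) = 346.4

345 lbmol/h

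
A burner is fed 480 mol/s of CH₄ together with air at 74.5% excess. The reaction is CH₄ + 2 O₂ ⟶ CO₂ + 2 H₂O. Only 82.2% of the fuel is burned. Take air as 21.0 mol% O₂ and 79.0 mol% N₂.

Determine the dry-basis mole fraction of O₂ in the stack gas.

Stoichiometric O₂ = 2 × 480 = 960 mol/s; O₂ fed = 960 × 1.745 = 1675 mol/s.
N₂ fed = 1675 × 79/21 = 6302 mol/s.
Fuel reacted = 0.822 × 480 → ξ = 394.6 mol/s.
Outlet (n = n₀ + ν ξ):
  CH₄: 480 − 1(394.6) = 85.44
  O₂: 1675 − 2(394.6) = 886.1
  N₂: 6302 (inert)
  CO₂: 0 + 1(394.6) = 394.6
  H₂O: 0 + 2(394.6) = 789.1
Dry total = 7668 mol/s; y_O₂ (dry) = 886.1 / 7668 = 0.1156.

0.116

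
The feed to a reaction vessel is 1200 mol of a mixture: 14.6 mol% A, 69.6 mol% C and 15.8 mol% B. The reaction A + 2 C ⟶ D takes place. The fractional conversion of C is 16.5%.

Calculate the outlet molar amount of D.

68.9 mol

C reacted = 0.165 × 835.2 = 137.8 mol; ν_C = −2, so ξ = 137.8/2 = 68.9 mol.
Outlet amounts (n = n₀ + ν ξ):
  A: 175.2 − 1(68.9) = 106.3
  C: 835.2 − 2(68.9) = 697.4
  D: 0 + 1(68.9) = 68.9
  B: 189.6 (inert)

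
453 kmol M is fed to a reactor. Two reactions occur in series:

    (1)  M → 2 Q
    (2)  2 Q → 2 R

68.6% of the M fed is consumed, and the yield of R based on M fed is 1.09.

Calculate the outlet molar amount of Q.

128 kmol

Conversion of M: M consumed = 1ξ₁ = 0.686 × 453 → ξ₁ = 310.8 kmol.
Yield of R: 2ξ₂ / 453 = 1.09 → ξ₂ = 246.9 kmol.
Outlet amounts (n = n₀ + Σ ν·ξ):
  M: 453 − 1(310.8) = 142.2
  Q: 0 + 2(310.8) − 2(246.9) = 127.7
  R: 0 + 2(246.9) = 493.8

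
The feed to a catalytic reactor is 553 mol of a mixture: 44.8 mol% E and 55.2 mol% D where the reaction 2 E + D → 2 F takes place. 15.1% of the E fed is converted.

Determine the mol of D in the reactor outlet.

E reacted = 0.151 × 247.7 = 37.41 mol; ν_E = −2, so ξ = 37.41/2 = 18.7 mol.
Outlet amounts (n = n₀ + ν ξ):
  E: 247.7 − 2(18.7) = 210.3
  D: 305.3 − 1(18.7) = 286.6
  F: 0 + 2(18.7) = 37.41

287 mol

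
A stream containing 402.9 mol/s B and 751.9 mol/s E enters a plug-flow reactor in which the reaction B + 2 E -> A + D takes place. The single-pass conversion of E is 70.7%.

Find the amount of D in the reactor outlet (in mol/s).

266 mol/s

E reacted = 0.707 × 751.9 = 531.6 mol/s; ν_E = −2, so ξ = 531.6/2 = 265.8 mol/s.
Outlet amounts (n = n₀ + ν ξ):
  B: 402.9 − 1(265.8) = 137.1
  E: 751.9 − 2(265.8) = 220.3
  A: 0 + 1(265.8) = 265.8
  D: 0 + 1(265.8) = 265.8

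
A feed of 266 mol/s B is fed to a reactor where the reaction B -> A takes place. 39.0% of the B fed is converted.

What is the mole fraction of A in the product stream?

0.39

B reacted = 0.39 × 266 = 103.7 mol/s; ν_B = −1, so ξ = 103.7/1 = 103.7 mol/s.
Outlet amounts (n = n₀ + ν ξ):
  B: 266 − 1(103.7) = 162.3
  A: 0 + 1(103.7) = 103.7
Total out = 266 mol/s; y_A = 103.7 / 266 = 0.39.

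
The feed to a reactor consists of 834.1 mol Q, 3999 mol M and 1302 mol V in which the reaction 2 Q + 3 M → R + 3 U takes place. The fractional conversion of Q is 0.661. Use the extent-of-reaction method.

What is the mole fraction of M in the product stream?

Q reacted = 0.661 × 834.1 = 551.3 mol; ν_Q = −2, so ξ = 551.3/2 = 275.7 mol.
Outlet amounts (n = n₀ + ν ξ):
  Q: 834.1 − 2(275.7) = 282.8
  M: 3999 − 3(275.7) = 3172
  R: 0 + 1(275.7) = 275.7
  U: 0 + 3(275.7) = 827
  V: 1302 (inert)
Total out = 5859 mol; y_M = 3172 / 5859 = 0.5413.

0.541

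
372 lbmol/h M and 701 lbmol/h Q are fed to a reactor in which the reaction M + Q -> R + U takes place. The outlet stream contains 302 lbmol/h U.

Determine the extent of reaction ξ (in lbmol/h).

For U: n = n₀ + 1ξ → 302 = 0 + 1ξ, giving ξ = 302 lbmol/h.
Outlet amounts (n = n₀ + ν ξ):
  M: 372 − 1(302) = 70
  Q: 701 − 1(302) = 399
  R: 0 + 1(302) = 302
  U: 0 + 1(302) = 302

ξ = 302 lbmol/h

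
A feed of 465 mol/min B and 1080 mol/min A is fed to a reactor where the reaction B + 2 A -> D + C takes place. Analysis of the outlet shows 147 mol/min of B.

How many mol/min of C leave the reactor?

318 mol/min

For B: n = n₀ − 1ξ → 147 = 465 − 1ξ, giving ξ = 318 mol/min.
Outlet amounts (n = n₀ + ν ξ):
  B: 465 − 1(318) = 147
  A: 1080 − 2(318) = 444
  D: 0 + 1(318) = 318
  C: 0 + 1(318) = 318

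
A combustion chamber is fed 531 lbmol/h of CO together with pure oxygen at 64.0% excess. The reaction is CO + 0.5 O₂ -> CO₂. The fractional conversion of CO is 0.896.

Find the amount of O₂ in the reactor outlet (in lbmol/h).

Stoichiometric O₂ = 0.5 × 531 = 265.5 lbmol/h; O₂ fed = 265.5 × 1.640 = 435.4 lbmol/h.
Fuel reacted = 0.896 × 531 → ξ = 475.8 lbmol/h.
Outlet (n = n₀ + ν ξ):
  CO: 531 − 1(475.8) = 55.22
  O₂: 435.4 − 0.5(475.8) = 197.5
  CO₂: 0 + 1(475.8) = 475.8

198 lbmol/h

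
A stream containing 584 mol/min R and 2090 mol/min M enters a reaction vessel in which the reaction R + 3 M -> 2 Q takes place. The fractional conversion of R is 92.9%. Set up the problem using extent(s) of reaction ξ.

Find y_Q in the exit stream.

0.683

R reacted = 0.929 × 584 = 542.5 mol/min; ν_R = −1, so ξ = 542.5/1 = 542.5 mol/min.
Outlet amounts (n = n₀ + ν ξ):
  R: 584 − 1(542.5) = 41.46
  M: 2090 − 3(542.5) = 462.4
  Q: 0 + 2(542.5) = 1085
Total out = 1589 mol/min; y_Q = 1085 / 1589 = 0.6829.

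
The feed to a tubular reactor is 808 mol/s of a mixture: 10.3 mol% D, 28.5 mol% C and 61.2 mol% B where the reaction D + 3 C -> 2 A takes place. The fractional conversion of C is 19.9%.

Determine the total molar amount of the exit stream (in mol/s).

C reacted = 0.199 × 230.3 = 45.83 mol/s; ν_C = −3, so ξ = 45.83/3 = 15.28 mol/s.
Outlet amounts (n = n₀ + ν ξ):
  D: 83.22 − 1(15.28) = 67.95
  C: 230.3 − 3(15.28) = 184.5
  A: 0 + 2(15.28) = 30.55
  B: 494.5 (inert)
Total out = 67.95 + 184.5 + 30.55 + 494.5 = 777.4 mol/s.

777 mol/s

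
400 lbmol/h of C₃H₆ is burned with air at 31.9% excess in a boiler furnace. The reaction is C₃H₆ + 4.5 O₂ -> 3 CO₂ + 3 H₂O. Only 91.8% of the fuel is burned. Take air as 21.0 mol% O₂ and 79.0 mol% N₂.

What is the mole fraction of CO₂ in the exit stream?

0.0927

Stoichiometric O₂ = 4.5 × 400 = 1800 lbmol/h; O₂ fed = 1800 × 1.319 = 2374 lbmol/h.
N₂ fed = 2374 × 79/21 = 8932 lbmol/h.
Fuel reacted = 0.918 × 400 → ξ = 367.2 lbmol/h.
Outlet (n = n₀ + ν ξ):
  C₃H₆: 400 − 1(367.2) = 32.8
  O₂: 2374 − 4.5(367.2) = 721.8
  N₂: 8932 (inert)
  CO₂: 0 + 3(367.2) = 1102
  H₂O: 0 + 3(367.2) = 1102
Total out = 11890 lbmol/h; y_CO₂ = 1102 / 11890 = 0.09265.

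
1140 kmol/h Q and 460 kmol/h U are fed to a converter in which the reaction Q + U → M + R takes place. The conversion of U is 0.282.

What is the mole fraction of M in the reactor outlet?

U reacted = 0.282 × 460 = 129.7 kmol/h; ν_U = −1, so ξ = 129.7/1 = 129.7 kmol/h.
Outlet amounts (n = n₀ + ν ξ):
  Q: 1140 − 1(129.7) = 1010
  U: 460 − 1(129.7) = 330.3
  M: 0 + 1(129.7) = 129.7
  R: 0 + 1(129.7) = 129.7
Total out = 1600 kmol/h; y_M = 129.7 / 1600 = 0.08107.

0.0811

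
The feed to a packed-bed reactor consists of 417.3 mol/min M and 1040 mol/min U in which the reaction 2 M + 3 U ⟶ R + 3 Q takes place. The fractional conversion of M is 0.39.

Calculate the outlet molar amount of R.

81.4 mol/min

M reacted = 0.39 × 417.3 = 162.7 mol/min; ν_M = −2, so ξ = 162.7/2 = 81.37 mol/min.
Outlet amounts (n = n₀ + ν ξ):
  M: 417.3 − 2(81.37) = 254.6
  U: 1040 − 3(81.37) = 795.9
  R: 0 + 1(81.37) = 81.37
  Q: 0 + 3(81.37) = 244.1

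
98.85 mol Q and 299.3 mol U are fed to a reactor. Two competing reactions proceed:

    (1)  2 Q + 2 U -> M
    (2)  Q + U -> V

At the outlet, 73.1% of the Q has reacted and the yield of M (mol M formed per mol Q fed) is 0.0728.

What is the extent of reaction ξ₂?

ξ₂ = 57.9 mol

Yield of M: 1ξ₁ / 98.85 = 0.0728 → ξ₁ = 7.196 mol.
Conversion of Q: 2ξ₁ + 1ξ₂ = 0.731 × 98.85 = 72.26 → ξ₂ = 57.87 mol.
Outlet amounts (n = n₀ + Σ ν·ξ):
  Q: 98.85 − 2(7.196) − 1(57.87) = 26.59
  U: 299.3 − 2(7.196) − 1(57.87) = 227
  M: 0 + 1(7.196) = 7.196
  V: 0 + 1(57.87) = 57.87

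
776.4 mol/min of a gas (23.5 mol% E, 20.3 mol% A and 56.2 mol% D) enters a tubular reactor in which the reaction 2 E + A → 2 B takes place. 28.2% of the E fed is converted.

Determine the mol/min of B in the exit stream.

51.5 mol/min

E reacted = 0.282 × 182.5 = 51.45 mol/min; ν_E = −2, so ξ = 51.45/2 = 25.73 mol/min.
Outlet amounts (n = n₀ + ν ξ):
  E: 182.5 − 2(25.73) = 131
  A: 157.6 − 1(25.73) = 131.9
  B: 0 + 2(25.73) = 51.45
  D: 436.3 (inert)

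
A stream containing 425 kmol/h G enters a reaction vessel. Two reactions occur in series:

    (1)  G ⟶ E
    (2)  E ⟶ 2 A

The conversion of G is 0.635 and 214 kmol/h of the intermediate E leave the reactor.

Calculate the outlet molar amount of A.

112 kmol/h

Conversion of G: G consumed = 1ξ₁ = 0.635 × 425 → ξ₁ = 269.9 kmol/h.
E balance: n_E = 0 + 1ξ₁ − 1ξ₂ = 214 → ξ₂ = (1·269.9 − 214)/1 = 55.88 kmol/h.
Outlet amounts (n = n₀ + Σ ν·ξ):
  G: 425 − 1(269.9) = 155.1
  E: 0 + 1(269.9) − 1(55.88) = 214
  A: 0 + 2(55.88) = 111.8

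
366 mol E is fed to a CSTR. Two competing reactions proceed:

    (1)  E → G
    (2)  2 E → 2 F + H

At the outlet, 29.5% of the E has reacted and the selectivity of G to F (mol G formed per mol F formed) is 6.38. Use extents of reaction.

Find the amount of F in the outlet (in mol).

Conversion of E: E consumed = 0.295 × 366 = 108 mol = 1ξ₁ + 2ξ₂.
Selectivity: 1ξ₁ / (2ξ₂) = 6.38 → ξ₁ = 12.76 ξ₂.
Substitute: (1·12.76 + 2) ξ₂ = 108 → ξ₂ = 7.315 mol, ξ₁ = 93.34 mol.
Outlet amounts (n = n₀ + Σ ν·ξ):
  E: 366 − 1(93.34) − 2(7.315) = 258
  G: 0 + 1(93.34) = 93.34
  F: 0 + 2(7.315) = 14.63
  H: 0 + 1(7.315) = 7.315

14.6 mol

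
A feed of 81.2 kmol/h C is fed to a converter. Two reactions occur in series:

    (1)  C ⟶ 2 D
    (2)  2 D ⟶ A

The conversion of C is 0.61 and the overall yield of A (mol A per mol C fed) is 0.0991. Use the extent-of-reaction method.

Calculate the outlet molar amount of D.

83 kmol/h

Conversion of C: C consumed = 1ξ₁ = 0.61 × 81.2 → ξ₁ = 49.53 kmol/h.
Yield of A: 1ξ₂ / 81.2 = 0.0991 → ξ₂ = 8.047 kmol/h.
Outlet amounts (n = n₀ + Σ ν·ξ):
  C: 81.2 − 1(49.53) = 31.67
  D: 0 + 2(49.53) − 2(8.047) = 82.97
  A: 0 + 1(8.047) = 8.047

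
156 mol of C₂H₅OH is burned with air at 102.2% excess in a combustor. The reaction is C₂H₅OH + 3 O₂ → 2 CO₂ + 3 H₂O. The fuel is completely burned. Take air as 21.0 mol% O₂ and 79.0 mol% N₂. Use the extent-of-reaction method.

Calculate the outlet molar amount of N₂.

3560 mol

Stoichiometric O₂ = 3 × 156 = 468 mol; O₂ fed = 468 × 2.022 = 946.3 mol.
N₂ fed = 946.3 × 79/21 = 3560 mol.
Fuel reacted = 1 × 156 → ξ = 156 mol.
Outlet (n = n₀ + ν ξ):
  C₂H₅OH: 156 − 1(156) = 0
  O₂: 946.3 − 3(156) = 478.3
  N₂: 3560 (inert)
  CO₂: 0 + 2(156) = 312
  H₂O: 0 + 3(156) = 468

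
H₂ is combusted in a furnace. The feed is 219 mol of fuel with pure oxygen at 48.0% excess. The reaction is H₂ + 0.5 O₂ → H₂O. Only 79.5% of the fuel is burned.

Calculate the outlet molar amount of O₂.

Stoichiometric O₂ = 0.5 × 219 = 109.5 mol; O₂ fed = 109.5 × 1.480 = 162.1 mol.
Fuel reacted = 0.795 × 219 → ξ = 174.1 mol.
Outlet (n = n₀ + ν ξ):
  H₂: 219 − 1(174.1) = 44.89
  O₂: 162.1 − 0.5(174.1) = 75.01
  H₂O: 0 + 1(174.1) = 174.1

75 mol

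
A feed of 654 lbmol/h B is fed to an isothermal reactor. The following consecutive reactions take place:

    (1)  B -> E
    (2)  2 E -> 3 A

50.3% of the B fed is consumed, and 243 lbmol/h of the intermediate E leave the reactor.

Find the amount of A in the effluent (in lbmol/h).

Conversion of B: B consumed = 1ξ₁ = 0.503 × 654 → ξ₁ = 329 lbmol/h.
E balance: n_E = 0 + 1ξ₁ − 2ξ₂ = 243 → ξ₂ = (1·329 − 243)/2 = 42.98 lbmol/h.
Outlet amounts (n = n₀ + Σ ν·ξ):
  B: 654 − 1(329) = 325
  E: 0 + 1(329) − 2(42.98) = 243
  A: 0 + 3(42.98) = 128.9

129 lbmol/h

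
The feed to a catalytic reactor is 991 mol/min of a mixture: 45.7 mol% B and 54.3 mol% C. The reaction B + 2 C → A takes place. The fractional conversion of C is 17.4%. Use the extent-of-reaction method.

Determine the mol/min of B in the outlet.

406 mol/min

C reacted = 0.174 × 538.1 = 93.63 mol/min; ν_C = −2, so ξ = 93.63/2 = 46.82 mol/min.
Outlet amounts (n = n₀ + ν ξ):
  B: 452.9 − 1(46.82) = 406.1
  C: 538.1 − 2(46.82) = 444.5
  A: 0 + 1(46.82) = 46.82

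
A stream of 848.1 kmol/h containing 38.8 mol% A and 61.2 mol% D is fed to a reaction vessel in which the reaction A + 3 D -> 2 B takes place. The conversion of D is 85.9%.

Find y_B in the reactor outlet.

D reacted = 0.859 × 519 = 445.9 kmol/h; ν_D = −3, so ξ = 445.9/3 = 148.6 kmol/h.
Outlet amounts (n = n₀ + ν ξ):
  A: 329.1 − 1(148.6) = 180.4
  D: 519 − 3(148.6) = 73.18
  B: 0 + 2(148.6) = 297.2
Total out = 550.9 kmol/h; y_B = 297.2 / 550.9 = 0.5396.

0.54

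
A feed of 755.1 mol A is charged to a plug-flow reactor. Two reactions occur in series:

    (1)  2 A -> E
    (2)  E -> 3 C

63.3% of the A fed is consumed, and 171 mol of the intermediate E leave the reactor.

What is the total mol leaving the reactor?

Conversion of A: A consumed = 2ξ₁ = 0.633 × 755.1 → ξ₁ = 239 mol.
E balance: n_E = 0 + 1ξ₁ − 1ξ₂ = 171 → ξ₂ = (1·239 − 171)/1 = 67.99 mol.
Outlet amounts (n = n₀ + Σ ν·ξ):
  A: 755.1 − 2(239) = 277.1
  E: 0 + 1(239) − 1(67.99) = 171
  C: 0 + 3(67.99) = 204
Total out = 277.1 + 171 + 204 = 652.1 mol.

652 mol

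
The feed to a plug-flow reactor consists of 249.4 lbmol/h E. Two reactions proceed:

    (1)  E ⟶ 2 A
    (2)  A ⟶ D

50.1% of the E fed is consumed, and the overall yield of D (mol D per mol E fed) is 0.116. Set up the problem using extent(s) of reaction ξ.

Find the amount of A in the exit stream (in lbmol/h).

221 lbmol/h

Conversion of E: E consumed = 1ξ₁ = 0.501 × 249.4 → ξ₁ = 124.9 lbmol/h.
Yield of D: 1ξ₂ / 249.4 = 0.116 → ξ₂ = 28.93 lbmol/h.
Outlet amounts (n = n₀ + Σ ν·ξ):
  E: 249.4 − 1(124.9) = 124.5
  A: 0 + 2(124.9) − 1(28.93) = 221
  D: 0 + 1(28.93) = 28.93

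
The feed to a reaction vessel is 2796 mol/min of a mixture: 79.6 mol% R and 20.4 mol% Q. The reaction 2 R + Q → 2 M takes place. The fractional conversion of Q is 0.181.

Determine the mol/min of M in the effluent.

206 mol/min

Q reacted = 0.181 × 570.4 = 103.2 mol/min; ν_Q = −1, so ξ = 103.2/1 = 103.2 mol/min.
Outlet amounts (n = n₀ + ν ξ):
  R: 2226 − 2(103.2) = 2019
  Q: 570.4 − 1(103.2) = 467.1
  M: 0 + 2(103.2) = 206.5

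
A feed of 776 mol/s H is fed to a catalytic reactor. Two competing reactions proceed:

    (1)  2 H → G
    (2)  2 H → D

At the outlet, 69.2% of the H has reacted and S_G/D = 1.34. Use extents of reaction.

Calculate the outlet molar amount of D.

Conversion of H: H consumed = 0.692 × 776 = 537 mol/s = 2ξ₁ + 2ξ₂.
Selectivity: 1ξ₁ / (1ξ₂) = 1.34 → ξ₁ = 1.34 ξ₂.
Substitute: (2·1.34 + 2) ξ₂ = 537 → ξ₂ = 114.7 mol/s, ξ₁ = 153.8 mol/s.
Outlet amounts (n = n₀ + Σ ν·ξ):
  H: 776 − 2(153.8) − 2(114.7) = 239
  G: 0 + 1(153.8) = 153.8
  D: 0 + 1(114.7) = 114.7

115 mol/s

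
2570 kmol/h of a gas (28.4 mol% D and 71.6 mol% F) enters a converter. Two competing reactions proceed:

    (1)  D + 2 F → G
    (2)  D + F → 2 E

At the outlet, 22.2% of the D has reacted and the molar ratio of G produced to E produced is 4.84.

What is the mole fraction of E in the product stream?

0.0133

Conversion of D: D consumed = 0.222 × 729.9 = 162 kmol/h = 1ξ₁ + 1ξ₂.
Selectivity: 1ξ₁ / (2ξ₂) = 4.84 → ξ₁ = 9.68 ξ₂.
Substitute: (1·9.68 + 1) ξ₂ = 162 → ξ₂ = 15.17 kmol/h, ξ₁ = 146.9 kmol/h.
Outlet amounts (n = n₀ + Σ ν·ξ):
  D: 729.9 − 1(146.9) − 1(15.17) = 567.8
  F: 1840 − 2(146.9) − 1(15.17) = 1531
  G: 0 + 1(146.9) = 146.9
  E: 0 + 2(15.17) = 30.34
Total out = 2276 kmol/h; y_E = 30.34 / 2276 = 0.01333.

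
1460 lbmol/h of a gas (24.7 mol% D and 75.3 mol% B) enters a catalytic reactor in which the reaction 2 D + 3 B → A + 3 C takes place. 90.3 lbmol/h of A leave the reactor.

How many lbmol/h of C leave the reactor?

For A: n = n₀ + 1ξ → 90.3 = 0 + 1ξ, giving ξ = 90.3 lbmol/h.
Outlet amounts (n = n₀ + ν ξ):
  D: 360.6 − 2(90.3) = 180
  B: 1099 − 3(90.3) = 828.5
  A: 0 + 1(90.3) = 90.3
  C: 0 + 3(90.3) = 270.9

271 lbmol/h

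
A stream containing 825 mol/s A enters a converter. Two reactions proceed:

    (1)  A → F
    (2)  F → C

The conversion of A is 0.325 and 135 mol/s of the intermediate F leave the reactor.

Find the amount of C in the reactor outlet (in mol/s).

133 mol/s

Conversion of A: A consumed = 1ξ₁ = 0.325 × 825 → ξ₁ = 268.1 mol/s.
F balance: n_F = 0 + 1ξ₁ − 1ξ₂ = 135 → ξ₂ = (1·268.1 − 135)/1 = 133.1 mol/s.
Outlet amounts (n = n₀ + Σ ν·ξ):
  A: 825 − 1(268.1) = 556.9
  F: 0 + 1(268.1) − 1(133.1) = 135
  C: 0 + 1(133.1) = 133.1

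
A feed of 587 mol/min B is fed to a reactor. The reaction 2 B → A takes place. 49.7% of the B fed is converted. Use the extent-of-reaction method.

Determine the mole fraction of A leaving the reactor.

0.331

B reacted = 0.497 × 587 = 291.7 mol/min; ν_B = −2, so ξ = 291.7/2 = 145.9 mol/min.
Outlet amounts (n = n₀ + ν ξ):
  B: 587 − 2(145.9) = 295.3
  A: 0 + 1(145.9) = 145.9
Total out = 441.1 mol/min; y_A = 145.9 / 441.1 = 0.3307.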